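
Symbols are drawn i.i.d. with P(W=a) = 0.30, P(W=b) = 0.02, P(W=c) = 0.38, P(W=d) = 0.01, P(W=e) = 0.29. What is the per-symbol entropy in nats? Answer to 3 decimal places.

1.212 nats

H(W) = −Σ p·ln p.
  −(0.30)·ln(0.30) = 0.3612
  −(0.02)·ln(0.02) = 0.0782
  −(0.38)·ln(0.38) = 0.3677
  −(0.01)·ln(0.01) = 0.0461
  −(0.29)·ln(0.29) = 0.3590
Sum: 0.3612 + 0.0782 + 0.3677 + 0.0461 + 0.3590 = 1.212 nats.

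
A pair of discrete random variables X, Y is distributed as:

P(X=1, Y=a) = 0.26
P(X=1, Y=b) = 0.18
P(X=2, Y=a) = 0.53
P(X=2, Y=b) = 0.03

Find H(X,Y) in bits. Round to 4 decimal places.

H(X,Y) = −Σ p(x,y)·log₂ p(x,y) over all 4 cells.
  cell (1,a): −0.26·log₂0.26 = 0.50529
  cell (1,b): −0.18·log₂0.18 = 0.44531
  cell (2,a): −0.53·log₂0.53 = 0.48545
  cell (2,b): −0.03·log₂0.03 = 0.15177
Sum = 1.5878 bits.

1.5878 bits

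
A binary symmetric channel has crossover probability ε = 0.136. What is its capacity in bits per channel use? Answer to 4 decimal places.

0.4263 bits

Binary symmetric channel: C = 1 − h₂(ε) where h₂ is the binary entropy function.
h₂(0.136) = −0.136·log₂0.136 − 0.864·log₂0.864 = 0.5737.
C = 1 − 0.5737 = 0.4263 bits per channel use.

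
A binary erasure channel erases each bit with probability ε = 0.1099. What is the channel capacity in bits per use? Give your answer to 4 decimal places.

Binary erasure channel: capacity C = 1 − ε.
C = 1 − 0.1099 = 0.8901 bits per channel use.

0.8901 bits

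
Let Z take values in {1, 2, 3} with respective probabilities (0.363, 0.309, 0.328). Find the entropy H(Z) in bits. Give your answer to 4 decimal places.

H(Z) = −Σ p·log₂ p.
  −(0.363)·log₂(0.363) = 0.53069
  −(0.309)·log₂(0.309) = 0.52355
  −(0.328)·log₂(0.328) = 0.52750
Sum: 0.53069 + 0.52355 + 0.52750 = 1.5817 bits.

1.5817 bits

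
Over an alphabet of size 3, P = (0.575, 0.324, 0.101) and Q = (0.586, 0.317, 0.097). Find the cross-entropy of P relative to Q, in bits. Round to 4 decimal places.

1.3203 bits

H(P,Q) = −Σ p·log₂ q.
  −0.575·log₂(0.586) = 0.44334
  −0.324·log₂(0.317) = 0.53701
  −0.101·log₂(0.097) = 0.33995
H(P,Q) = 1.3203 bits.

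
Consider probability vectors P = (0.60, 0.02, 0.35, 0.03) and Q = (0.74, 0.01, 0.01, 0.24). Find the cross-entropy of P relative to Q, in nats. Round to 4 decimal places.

H(P,Q) = −Σ p·ln q.
  −0.60·ln(0.74) = 0.18066
  −0.02·ln(0.01) = 0.09210
  −0.35·ln(0.01) = 1.61181
  −0.03·ln(0.24) = 0.04281
H(P,Q) = 1.9274 nats.

1.9274 nats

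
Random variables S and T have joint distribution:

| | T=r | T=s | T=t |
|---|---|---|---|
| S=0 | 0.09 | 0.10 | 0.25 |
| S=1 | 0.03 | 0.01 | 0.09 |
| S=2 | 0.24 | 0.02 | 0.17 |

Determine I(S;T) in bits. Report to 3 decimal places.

0.119 bits

Marginals: p(S) = (0.4400, 0.1300, 0.4300), p(T) = (0.3600, 0.1300, 0.5100).
I(S;T) = Σ p(x,y)·log₂[p(x,y)/(p(x)p(y))].
  (0,r): 0.09·log₂(0.5682) = -0.0734
  (0,s): 0.10·log₂(1.7483) = 0.0806
  (0,t): 0.25·log₂(1.1141) = 0.0390
  (1,r): 0.03·log₂(0.6410) = -0.0192
  (1,s): 0.01·log₂(0.5917) = -0.0076
  (1,t): 0.09·log₂(1.3575) = 0.0397
  (2,r): 0.24·log₂(1.5504) = 0.1518
  (2,s): 0.02·log₂(0.3578) = -0.0297
  (2,t): 0.17·log₂(0.7752) = -0.0625
Sum = 0.119 bits.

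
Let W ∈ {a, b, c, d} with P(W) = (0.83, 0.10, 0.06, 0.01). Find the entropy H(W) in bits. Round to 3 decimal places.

0.865 bits

H(W) = −Σ p·log₂ p.
  −(0.83)·log₂(0.83) = 0.2231
  −(0.10)·log₂(0.10) = 0.3322
  −(0.06)·log₂(0.06) = 0.2435
  −(0.01)·log₂(0.01) = 0.0664
Sum: 0.2231 + 0.3322 + 0.2435 + 0.0664 = 0.865 bits.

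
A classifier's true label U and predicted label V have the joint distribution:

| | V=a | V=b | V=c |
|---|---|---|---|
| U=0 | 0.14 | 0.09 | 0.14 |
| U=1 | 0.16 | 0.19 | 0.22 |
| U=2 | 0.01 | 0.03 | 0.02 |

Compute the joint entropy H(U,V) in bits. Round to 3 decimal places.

H(U,V) = −Σ p(x,y)·log₂ p(x,y) over all 9 cells.
  cell (0,a): −0.14·log₂0.14 = 0.3971
  cell (0,b): −0.09·log₂0.09 = 0.3127
  cell (0,c): −0.14·log₂0.14 = 0.3971
  cell (1,a): −0.16·log₂0.16 = 0.4230
  cell (1,b): −0.19·log₂0.19 = 0.4552
  cell (1,c): −0.22·log₂0.22 = 0.4806
  cell (2,a): −0.01·log₂0.01 = 0.0664
  cell (2,b): −0.03·log₂0.03 = 0.1518
  cell (2,c): −0.02·log₂0.02 = 0.1129
Sum = 2.797 bits.

2.797 bits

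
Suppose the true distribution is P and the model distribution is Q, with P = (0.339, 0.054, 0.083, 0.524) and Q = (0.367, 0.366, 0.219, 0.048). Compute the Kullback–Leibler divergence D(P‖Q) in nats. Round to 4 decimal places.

D(P‖Q) = Σ p·ln(p/q).
  0.339·ln(0.339/0.367) = -0.02690
  0.054·ln(0.054/0.366) = -0.10334
  0.083·ln(0.083/0.219) = -0.08053
  0.524·ln(0.524/0.048) = 1.25251
D(P‖Q) = 1.0417 nats.

1.0417 nats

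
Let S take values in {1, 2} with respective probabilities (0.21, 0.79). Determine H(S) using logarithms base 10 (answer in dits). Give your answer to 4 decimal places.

0.2232 dits

H(S) = −Σ p·log₁₀ p.
  −(0.21)·log₁₀(0.21) = 0.14233
  −(0.79)·log₁₀(0.79) = 0.08087
Sum: 0.14233 + 0.08087 = 0.2232 dits.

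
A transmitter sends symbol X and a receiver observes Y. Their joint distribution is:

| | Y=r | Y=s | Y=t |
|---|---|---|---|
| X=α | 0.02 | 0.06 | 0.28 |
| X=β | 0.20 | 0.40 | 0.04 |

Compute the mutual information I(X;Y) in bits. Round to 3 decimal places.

Marginals: p(X) = (0.3600, 0.6400), p(Y) = (0.2200, 0.4600, 0.3200).
I(X;Y) = H(X) + H(Y) − H(X,Y).
H(X) = 0.9427, H(Y) = 1.5219, H(X,Y) = 2.0495.
I(X;Y) = 0.9427 + 1.5219 − 2.0495 = 0.415 bits.

0.415 bits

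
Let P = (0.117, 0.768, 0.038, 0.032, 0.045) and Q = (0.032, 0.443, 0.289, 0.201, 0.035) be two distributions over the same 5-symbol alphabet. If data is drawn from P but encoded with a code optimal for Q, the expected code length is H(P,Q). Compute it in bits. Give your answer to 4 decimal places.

1.8429 bits

H(P,Q) = −Σ p·log₂ q.
  −0.117·log₂(0.032) = 0.58100
  −0.768·log₂(0.443) = 0.90211
  −0.038·log₂(0.289) = 0.06805
  −0.032·log₂(0.201) = 0.07407
  −0.045·log₂(0.035) = 0.21764
H(P,Q) = 1.8429 bits.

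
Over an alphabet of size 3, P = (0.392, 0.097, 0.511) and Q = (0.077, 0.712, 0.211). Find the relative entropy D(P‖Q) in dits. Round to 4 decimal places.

0.3894 dits

D(P‖Q) = Σ p·log₁₀(p/q).
  0.392·log₁₀(0.392/0.077) = 0.27706
  0.097·log₁₀(0.097/0.712) = -0.08397
  0.511·log₁₀(0.511/0.211) = 0.19629
D(P‖Q) = 0.3894 dits.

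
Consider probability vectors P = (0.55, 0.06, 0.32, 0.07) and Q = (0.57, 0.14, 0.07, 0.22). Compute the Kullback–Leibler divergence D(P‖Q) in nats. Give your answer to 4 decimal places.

D(P‖Q) = Σ p·ln(p/q).
  0.55·ln(0.55/0.57) = -0.01964
  0.06·ln(0.06/0.14) = -0.05084
  0.32·ln(0.32/0.07) = 0.48634
  0.07·ln(0.07/0.22) = -0.08016
D(P‖Q) = 0.3357 nats.

0.3357 nats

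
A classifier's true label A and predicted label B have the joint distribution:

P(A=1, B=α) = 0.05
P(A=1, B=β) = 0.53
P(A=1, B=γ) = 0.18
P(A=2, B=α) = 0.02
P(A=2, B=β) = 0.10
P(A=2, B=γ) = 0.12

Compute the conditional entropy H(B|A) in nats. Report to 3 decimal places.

Marginals: p(A) = (0.7600, 0.2400), p(B) = (0.0700, 0.6300, 0.3000).
H(B|A) = Σ p(A) · H(B|A=·).
  A=1: p=0.7600, H(B|A=1) = 0.7715
  A=2: p=0.2400, H(B|A=2) = 0.9184
Weighted sum = 0.807 nats.

0.807 nats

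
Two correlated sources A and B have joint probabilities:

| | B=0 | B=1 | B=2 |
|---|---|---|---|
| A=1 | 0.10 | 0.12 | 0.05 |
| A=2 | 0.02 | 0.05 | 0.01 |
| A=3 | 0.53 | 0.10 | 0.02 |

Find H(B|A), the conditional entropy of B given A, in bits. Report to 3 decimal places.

1.036 bits

Marginals: p(A) = (0.2700, 0.0800, 0.6500), p(B) = (0.6500, 0.2700, 0.0800).
H(B|A) = Σ p(A) · H(B|A=·).
  A=1: p=0.2700, H(B|A=1) = 1.5012
  A=2: p=0.0800, H(B|A=2) = 1.2988
  A=3: p=0.6500, H(B|A=3) = 0.8101
Weighted sum = 1.036 bits.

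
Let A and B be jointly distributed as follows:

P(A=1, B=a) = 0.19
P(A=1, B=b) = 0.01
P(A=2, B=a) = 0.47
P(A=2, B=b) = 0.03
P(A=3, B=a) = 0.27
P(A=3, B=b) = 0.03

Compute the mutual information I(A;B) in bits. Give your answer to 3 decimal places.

0.004 bits

Marginals: p(A) = (0.2000, 0.5000, 0.3000), p(B) = (0.9300, 0.0700).
I(A;B) = Σ p(x,y)·log₂[p(x,y)/(p(x)p(y))].
  (1,a): 0.19·log₂(1.0215) = 0.0058
  (1,b): 0.01·log₂(0.7143) = -0.0049
  (2,a): 0.47·log₂(1.0108) = 0.0073
  (2,b): 0.03·log₂(0.8571) = -0.0067
  (3,a): 0.27·log₂(0.9677) = -0.0128
  (3,b): 0.03·log₂(1.4286) = 0.0154
Sum = 0.004 bits.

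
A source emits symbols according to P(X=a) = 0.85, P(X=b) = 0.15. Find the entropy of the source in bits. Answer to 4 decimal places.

H(X) = −Σ p·log₂ p.
  −(0.85)·log₂(0.85) = 0.19930
  −(0.15)·log₂(0.15) = 0.41054
Sum: 0.19930 + 0.41054 = 0.6098 bits.

0.6098 bits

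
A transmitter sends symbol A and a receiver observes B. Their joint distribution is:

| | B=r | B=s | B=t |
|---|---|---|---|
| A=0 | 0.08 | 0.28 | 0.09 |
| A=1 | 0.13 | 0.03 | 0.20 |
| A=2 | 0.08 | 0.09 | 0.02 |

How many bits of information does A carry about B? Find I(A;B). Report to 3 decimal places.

0.240 bits

Marginals: p(A) = (0.4500, 0.3600, 0.1900), p(B) = (0.2900, 0.4000, 0.3100).
I(A;B) = H(A) + H(B) − H(A,B).
H(A) = 1.5042, H(B) = 1.5705, H(A,B) = 2.8342.
I(A;B) = 1.5042 + 1.5705 − 2.8342 = 0.240 bits.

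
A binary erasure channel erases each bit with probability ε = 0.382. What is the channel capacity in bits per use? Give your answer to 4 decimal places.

Binary erasure channel: capacity C = 1 − ε.
C = 1 − 0.382 = 0.6180 bits per channel use.

0.6180 bits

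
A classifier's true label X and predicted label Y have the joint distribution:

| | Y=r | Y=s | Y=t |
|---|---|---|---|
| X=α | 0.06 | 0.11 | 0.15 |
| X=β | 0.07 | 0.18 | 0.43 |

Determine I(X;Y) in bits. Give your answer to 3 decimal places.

Marginals: p(X) = (0.3200, 0.6800), p(Y) = (0.1300, 0.2900, 0.5800).
I(X;Y) = Σ p(x,y)·log₂[p(x,y)/(p(x)p(y))].
  (α,r): 0.06·log₂(1.4423) = 0.0317
  (α,s): 0.11·log₂(1.1853) = 0.0270
  (α,t): 0.15·log₂(0.8082) = -0.0461
  (β,r): 0.07·log₂(0.7919) = -0.0236
  (β,s): 0.18·log₂(0.9128) = -0.0237
  (β,t): 0.43·log₂(1.0903) = 0.0536
Sum = 0.019 bits.

0.019 bits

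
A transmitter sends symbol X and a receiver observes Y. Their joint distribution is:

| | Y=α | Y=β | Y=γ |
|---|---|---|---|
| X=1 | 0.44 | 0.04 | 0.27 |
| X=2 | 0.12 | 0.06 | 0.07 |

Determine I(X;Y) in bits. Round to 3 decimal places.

0.045 bits

Marginals: p(X) = (0.7500, 0.2500), p(Y) = (0.5600, 0.1000, 0.3400).
I(X;Y) = Σ p(x,y)·log₂[p(x,y)/(p(x)p(y))].
  (1,α): 0.44·log₂(1.0476) = 0.0295
  (1,β): 0.04·log₂(0.5333) = -0.0363
  (1,γ): 0.27·log₂(1.0588) = 0.0223
  (2,α): 0.12·log₂(0.8571) = -0.0267
  (2,β): 0.06·log₂(2.4000) = 0.0758
  (2,γ): 0.07·log₂(0.8235) = -0.0196
Sum = 0.045 bits.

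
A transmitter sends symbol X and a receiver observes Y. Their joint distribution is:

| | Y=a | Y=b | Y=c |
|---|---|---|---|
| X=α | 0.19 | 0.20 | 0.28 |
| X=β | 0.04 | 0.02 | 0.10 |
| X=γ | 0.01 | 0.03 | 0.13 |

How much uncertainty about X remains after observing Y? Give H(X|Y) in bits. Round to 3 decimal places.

1.176 bits

Marginals: p(X) = (0.6700, 0.1600, 0.1700), p(Y) = (0.2400, 0.2500, 0.5100).
H(X|Y) = Σ p(Y) · H(X|Y=·).
  Y=a: p=0.2400, H(X|Y=a) = 0.8887
  Y=b: p=0.2500, H(X|Y=b) = 0.9161
  Y=c: p=0.5100, H(X|Y=c) = 1.4385
Weighted sum = 1.176 bits.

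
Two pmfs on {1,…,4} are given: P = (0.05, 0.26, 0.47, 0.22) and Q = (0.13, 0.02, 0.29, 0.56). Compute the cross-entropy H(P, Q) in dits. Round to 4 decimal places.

H(P,Q) = −Σ p·log₁₀ q.
  −0.05·log₁₀(0.13) = 0.04430
  −0.26·log₁₀(0.02) = 0.44173
  −0.47·log₁₀(0.29) = 0.25267
  −0.22·log₁₀(0.56) = 0.05540
H(P,Q) = 0.7941 dits.

0.7941 dits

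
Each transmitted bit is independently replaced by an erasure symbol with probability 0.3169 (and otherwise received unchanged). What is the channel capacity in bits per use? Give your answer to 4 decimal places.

Binary erasure channel: capacity C = 1 − ε.
C = 1 − 0.3169 = 0.6831 bits per channel use.

0.6831 bits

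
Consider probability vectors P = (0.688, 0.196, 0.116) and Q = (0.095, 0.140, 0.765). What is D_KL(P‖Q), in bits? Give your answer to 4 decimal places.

1.7447 bits

D(P‖Q) = Σ p·log₂(p/q).
  0.688·log₂(0.688/0.095) = 1.96521
  0.196·log₂(0.196/0.140) = 0.09514
  0.116·log₂(0.116/0.765) = -0.31567
D(P‖Q) = 1.7447 bits.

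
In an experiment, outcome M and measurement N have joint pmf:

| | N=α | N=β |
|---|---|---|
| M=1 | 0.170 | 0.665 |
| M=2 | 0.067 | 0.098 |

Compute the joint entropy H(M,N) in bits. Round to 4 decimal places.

H(M,N) = −Σ p(x,y)·log₂ p(x,y) over all 4 cells.
  cell (1,α): −0.170·log₂0.170 = 0.43459
  cell (1,β): −0.665·log₂0.665 = 0.39140
  cell (2,α): −0.067·log₂0.067 = 0.26128
  cell (2,β): −0.098·log₂0.098 = 0.32841
Sum = 1.4157 bits.

1.4157 bits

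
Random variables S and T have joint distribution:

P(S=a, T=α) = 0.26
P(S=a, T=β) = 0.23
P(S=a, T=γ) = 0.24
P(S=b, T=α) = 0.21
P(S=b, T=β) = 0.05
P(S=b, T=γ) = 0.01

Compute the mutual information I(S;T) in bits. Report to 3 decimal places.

Marginals: p(S) = (0.7300, 0.2700), p(T) = (0.4700, 0.2800, 0.2500).
I(S;T) = Σ p(x,y)·log₂[p(x,y)/(p(x)p(y))].
  (a,α): 0.26·log₂(0.7578) = -0.1040
  (a,β): 0.23·log₂(1.1252) = 0.0392
  (a,γ): 0.24·log₂(1.3151) = 0.0948
  (b,α): 0.21·log₂(1.6548) = 0.1526
  (b,β): 0.05·log₂(0.6614) = -0.0298
  (b,γ): 0.01·log₂(0.1481) = -0.0275
Sum = 0.125 bits.

0.125 bits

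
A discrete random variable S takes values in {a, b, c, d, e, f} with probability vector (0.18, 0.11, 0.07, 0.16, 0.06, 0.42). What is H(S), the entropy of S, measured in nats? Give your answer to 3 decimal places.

1.564 nats

H(S) = −Σ p·ln p.
  −(0.18)·ln(0.18) = 0.3087
  −(0.11)·ln(0.11) = 0.2428
  −(0.07)·ln(0.07) = 0.1861
  −(0.16)·ln(0.16) = 0.2932
  −(0.06)·ln(0.06) = 0.1688
  −(0.42)·ln(0.42) = 0.3644
Sum: 0.3087 + 0.2428 + 0.1861 + 0.2932 + 0.1688 + 0.3644 = 1.564 nats.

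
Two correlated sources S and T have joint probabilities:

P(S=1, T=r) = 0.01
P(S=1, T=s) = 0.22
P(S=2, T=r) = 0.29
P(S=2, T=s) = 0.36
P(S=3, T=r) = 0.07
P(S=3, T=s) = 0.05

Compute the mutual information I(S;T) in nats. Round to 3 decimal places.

0.090 nats

Marginals: p(S) = (0.2300, 0.6500, 0.1200), p(T) = (0.3700, 0.6300).
I(S;T) = Σ p(x,y)·ln[p(x,y)/(p(x)p(y))].
  (1,r): 0.01·ln(0.1175) = -0.0214
  (1,s): 0.22·ln(1.5183) = 0.0919
  (2,r): 0.29·ln(1.2058) = 0.0543
  (2,s): 0.36·ln(0.8791) = -0.0464
  (3,r): 0.07·ln(1.5766) = 0.0319
  (3,s): 0.05·ln(0.6614) = -0.0207
Sum = 0.090 nats.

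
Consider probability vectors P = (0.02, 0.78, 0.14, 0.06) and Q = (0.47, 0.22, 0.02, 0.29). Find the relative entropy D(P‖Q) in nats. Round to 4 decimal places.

1.1020 nats

D(P‖Q) = Σ p·ln(p/q).
  0.02·ln(0.02/0.47) = -0.06314
  0.78·ln(0.78/0.22) = 0.98722
  0.14·ln(0.14/0.02) = 0.27243
  0.06·ln(0.06/0.29) = -0.09453
D(P‖Q) = 1.1020 nats.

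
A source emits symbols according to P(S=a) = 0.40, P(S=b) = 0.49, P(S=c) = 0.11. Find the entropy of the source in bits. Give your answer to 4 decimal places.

H(S) = −Σ p·log₂ p.
  −(0.40)·log₂(0.40) = 0.52877
  −(0.49)·log₂(0.49) = 0.50428
  −(0.11)·log₂(0.11) = 0.35029
Sum: 0.52877 + 0.50428 + 0.35029 = 1.3833 bits.

1.3833 bits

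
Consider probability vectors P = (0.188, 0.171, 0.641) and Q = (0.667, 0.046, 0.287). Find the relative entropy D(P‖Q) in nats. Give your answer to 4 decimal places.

D(P‖Q) = Σ p·ln(p/q).
  0.188·ln(0.188/0.667) = -0.23807
  0.171·ln(0.171/0.046) = 0.22453
  0.641·ln(0.641/0.287) = 0.51507
D(P‖Q) = 0.5015 nats.

0.5015 nats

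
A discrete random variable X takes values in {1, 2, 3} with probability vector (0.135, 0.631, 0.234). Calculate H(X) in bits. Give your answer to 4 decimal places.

H(X) = −Σ p·log₂ p.
  −(0.135)·log₂(0.135) = 0.39001
  −(0.631)·log₂(0.631) = 0.41917
  −(0.234)·log₂(0.234) = 0.49033
Sum: 0.39001 + 0.41917 + 0.49033 = 1.2995 bits.

1.2995 bits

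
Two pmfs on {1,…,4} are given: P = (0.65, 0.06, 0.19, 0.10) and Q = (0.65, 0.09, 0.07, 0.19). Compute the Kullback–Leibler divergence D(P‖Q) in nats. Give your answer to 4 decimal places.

D(P‖Q) = Σ p·ln(p/q).
  0.65·ln(0.65/0.65) = 0.00000
  0.06·ln(0.06/0.09) = -0.02433
  0.19·ln(0.19/0.07) = 0.18972
  0.10·ln(0.10/0.19) = -0.06419
D(P‖Q) = 0.1012 nats.

0.1012 nats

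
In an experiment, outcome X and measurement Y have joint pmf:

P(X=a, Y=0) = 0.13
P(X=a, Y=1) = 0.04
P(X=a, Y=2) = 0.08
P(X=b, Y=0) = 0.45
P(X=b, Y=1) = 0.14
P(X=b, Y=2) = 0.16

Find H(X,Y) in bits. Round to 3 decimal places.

2.198 bits

H(X,Y) = −Σ p(x,y)·log₂ p(x,y) over all 6 cells.
  cell (a,0): −0.13·log₂0.13 = 0.3826
  cell (a,1): −0.04·log₂0.04 = 0.1858
  cell (a,2): −0.08·log₂0.08 = 0.2915
  cell (b,0): −0.45·log₂0.45 = 0.5184
  cell (b,1): −0.14·log₂0.14 = 0.3971
  cell (b,2): −0.16·log₂0.16 = 0.4230
Sum = 2.198 bits.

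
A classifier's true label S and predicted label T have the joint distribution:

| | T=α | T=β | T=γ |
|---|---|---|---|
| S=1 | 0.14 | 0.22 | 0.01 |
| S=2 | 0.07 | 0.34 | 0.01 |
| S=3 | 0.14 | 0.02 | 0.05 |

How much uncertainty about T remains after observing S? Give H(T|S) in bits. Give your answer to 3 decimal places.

Marginals: p(S) = (0.3700, 0.4200, 0.2100), p(T) = (0.3500, 0.5800, 0.0700).
H(T|S) = Σ p(S) · H(T|S=·).
  S=1: p=0.3700, H(T|S=1) = 1.1173
  S=2: p=0.4200, H(T|S=2) = 0.8060
  S=3: p=0.2100, H(T|S=3) = 1.2060
Weighted sum = 1.005 bits.

1.005 bits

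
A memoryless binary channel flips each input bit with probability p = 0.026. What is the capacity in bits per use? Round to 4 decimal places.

Binary symmetric channel: C = 1 − h₂(ε) where h₂ is the binary entropy function.
h₂(0.026) = −0.026·log₂0.026 − 0.974·log₂0.974 = 0.1739.
C = 1 − 0.1739 = 0.8261 bits per channel use.

0.8261 bits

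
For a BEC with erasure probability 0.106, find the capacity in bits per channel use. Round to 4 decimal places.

Binary erasure channel: capacity C = 1 − ε.
C = 1 − 0.106 = 0.8940 bits per channel use.

0.8940 bits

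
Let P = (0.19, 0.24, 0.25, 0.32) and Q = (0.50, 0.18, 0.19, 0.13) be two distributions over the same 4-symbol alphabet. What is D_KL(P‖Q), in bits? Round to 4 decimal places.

0.3492 bits

D(P‖Q) = Σ p·log₂(p/q).
  0.19·log₂(0.19/0.50) = -0.26523
  0.24·log₂(0.24/0.18) = 0.09961
  0.25·log₂(0.25/0.19) = 0.09898
  0.32·log₂(0.32/0.13) = 0.41586
D(P‖Q) = 0.3492 bits.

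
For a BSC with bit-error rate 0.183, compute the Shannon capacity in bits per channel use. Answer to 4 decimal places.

Binary symmetric channel: C = 1 − h₂(ε) where h₂ is the binary entropy function.
h₂(0.183) = −0.183·log₂0.183 − 0.817·log₂0.817 = 0.6866.
C = 1 − 0.6866 = 0.3134 bits per channel use.

0.3134 bits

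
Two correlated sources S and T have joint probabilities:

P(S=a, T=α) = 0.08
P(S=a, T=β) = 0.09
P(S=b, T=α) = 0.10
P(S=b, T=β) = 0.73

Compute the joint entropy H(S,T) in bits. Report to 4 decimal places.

1.2678 bits

H(S,T) = −Σ p(x,y)·log₂ p(x,y) over all 4 cells.
  cell (a,α): −0.08·log₂0.08 = 0.29151
  cell (a,β): −0.09·log₂0.09 = 0.31265
  cell (b,α): −0.10·log₂0.10 = 0.33219
  cell (b,β): −0.73·log₂0.73 = 0.33144
Sum = 1.2678 bits.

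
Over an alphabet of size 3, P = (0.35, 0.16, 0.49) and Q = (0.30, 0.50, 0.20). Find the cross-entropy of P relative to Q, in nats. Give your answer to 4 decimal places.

H(P,Q) = −Σ p·ln q.
  −0.35·ln(0.30) = 0.42139
  −0.16·ln(0.50) = 0.11090
  −0.49·ln(0.20) = 0.78862
H(P,Q) = 1.3209 nats.

1.3209 nats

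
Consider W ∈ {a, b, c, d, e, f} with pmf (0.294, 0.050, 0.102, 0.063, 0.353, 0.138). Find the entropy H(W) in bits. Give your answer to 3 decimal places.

H(W) = −Σ p·log₂ p.
  −(0.294)·log₂(0.294) = 0.5192
  −(0.050)·log₂(0.050) = 0.2161
  −(0.102)·log₂(0.102) = 0.3359
  −(0.063)·log₂(0.063) = 0.2513
  −(0.353)·log₂(0.353) = 0.5303
  −(0.138)·log₂(0.138) = 0.3943
Sum: 0.5192 + 0.2161 + 0.3359 + 0.2513 + 0.5303 + 0.3943 = 2.247 bits.

2.247 bits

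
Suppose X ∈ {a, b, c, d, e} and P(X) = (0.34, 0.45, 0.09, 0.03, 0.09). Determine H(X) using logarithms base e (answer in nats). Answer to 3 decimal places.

H(X) = −Σ p·ln p.
  −(0.34)·ln(0.34) = 0.3668
  −(0.45)·ln(0.45) = 0.3593
  −(0.09)·ln(0.09) = 0.2167
  −(0.03)·ln(0.03) = 0.1052
  −(0.09)·ln(0.09) = 0.2167
Sum: 0.3668 + 0.3593 + 0.2167 + 0.1052 + 0.2167 = 1.265 nats.

1.265 nats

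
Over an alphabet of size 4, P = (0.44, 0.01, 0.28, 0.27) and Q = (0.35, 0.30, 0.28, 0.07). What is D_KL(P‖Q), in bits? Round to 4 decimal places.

0.6220 bits

D(P‖Q) = Σ p·log₂(p/q).
  0.44·log₂(0.44/0.35) = 0.14527
  0.01·log₂(0.01/0.30) = -0.04907
  0.28·log₂(0.28/0.28) = 0.00000
  0.27·log₂(0.27/0.07) = 0.52583
D(P‖Q) = 0.6220 bits.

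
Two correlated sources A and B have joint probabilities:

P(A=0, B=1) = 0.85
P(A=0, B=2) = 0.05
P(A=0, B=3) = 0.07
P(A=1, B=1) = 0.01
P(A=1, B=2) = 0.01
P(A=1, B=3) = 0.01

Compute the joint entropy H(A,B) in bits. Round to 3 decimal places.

H(A,B) = −Σ p(x,y)·log₂ p(x,y) over all 6 cells.
  cell (0,1): −0.85·log₂0.85 = 0.1993
  cell (0,2): −0.05·log₂0.05 = 0.2161
  cell (0,3): −0.07·log₂0.07 = 0.2686
  cell (1,1): −0.01·log₂0.01 = 0.0664
  cell (1,2): −0.01·log₂0.01 = 0.0664
  cell (1,3): −0.01·log₂0.01 = 0.0664
Sum = 0.883 bits.

0.883 bits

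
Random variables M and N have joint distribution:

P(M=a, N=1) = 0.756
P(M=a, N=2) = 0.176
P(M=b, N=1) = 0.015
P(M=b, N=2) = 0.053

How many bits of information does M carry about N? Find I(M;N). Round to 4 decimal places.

0.0730 bits

Marginals: p(M) = (0.9320, 0.0680), p(N) = (0.7710, 0.2290).
I(M;N) = H(M) + H(N) − H(M,N).
H(M) = 0.3584, H(N) = 0.7763, H(M,N) = 1.0617.
I(M;N) = 0.3584 + 0.7763 − 1.0617 = 0.0730 bits.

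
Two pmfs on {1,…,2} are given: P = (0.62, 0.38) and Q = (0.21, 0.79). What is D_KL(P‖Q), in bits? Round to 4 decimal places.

0.5671 bits

D(P‖Q) = Σ p·log₂(p/q).
  0.62·log₂(0.62/0.21) = 0.96836
  0.38·log₂(0.38/0.79) = -0.40122
D(P‖Q) = 0.5671 bits.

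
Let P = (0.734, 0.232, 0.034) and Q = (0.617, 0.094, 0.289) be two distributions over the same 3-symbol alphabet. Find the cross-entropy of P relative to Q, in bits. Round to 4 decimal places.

1.3636 bits

H(P,Q) = −Σ p·log₂ q.
  −0.734·log₂(0.617) = 0.51135
  −0.232·log₂(0.094) = 0.79140
  −0.034·log₂(0.289) = 0.06089
H(P,Q) = 1.3636 bits.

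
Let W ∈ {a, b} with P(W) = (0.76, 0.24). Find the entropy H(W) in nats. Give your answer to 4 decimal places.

H(W) = −Σ p·ln p.
  −(0.76)·ln(0.76) = 0.20857
  −(0.24)·ln(0.24) = 0.34251
Sum: 0.20857 + 0.34251 = 0.5511 nats.

0.5511 nats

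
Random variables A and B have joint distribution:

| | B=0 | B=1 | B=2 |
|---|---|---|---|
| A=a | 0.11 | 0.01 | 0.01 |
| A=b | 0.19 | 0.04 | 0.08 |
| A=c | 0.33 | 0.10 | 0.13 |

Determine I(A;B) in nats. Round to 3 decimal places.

0.019 nats

Marginals: p(A) = (0.1300, 0.3100, 0.5600), p(B) = (0.6300, 0.1500, 0.2200).
I(A;B) = H(A) + H(B) − H(A,B).
H(A) = 0.9530, H(B) = 0.9088, H(A,B) = 1.8426.
I(A;B) = 0.9530 + 0.9088 − 1.8426 = 0.019 nats.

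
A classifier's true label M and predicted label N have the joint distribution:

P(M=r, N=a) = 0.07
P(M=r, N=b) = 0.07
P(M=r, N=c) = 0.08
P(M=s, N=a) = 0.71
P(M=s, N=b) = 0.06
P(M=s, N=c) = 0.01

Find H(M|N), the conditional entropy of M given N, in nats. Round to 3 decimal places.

Marginals: p(M) = (0.2200, 0.7800), p(N) = (0.7800, 0.1300, 0.0900).
H(M|N) = Σ p(N) · H(M|N=·).
  N=a: p=0.7800, H(M|N=a) = 0.3019
  N=b: p=0.1300, H(M|N=b) = 0.6902
  N=c: p=0.0900, H(M|N=c) = 0.3488
Weighted sum = 0.357 nats.

0.357 nats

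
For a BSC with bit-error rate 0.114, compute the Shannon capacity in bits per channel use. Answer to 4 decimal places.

Binary symmetric channel: C = 1 − h₂(ε) where h₂ is the binary entropy function.
h₂(0.114) = −0.114·log₂0.114 − 0.886·log₂0.886 = 0.5119.
C = 1 − 0.5119 = 0.4881 bits per channel use.

0.4881 bits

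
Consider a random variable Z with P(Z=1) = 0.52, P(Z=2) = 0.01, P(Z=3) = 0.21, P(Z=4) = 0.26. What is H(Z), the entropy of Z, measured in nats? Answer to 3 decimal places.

1.064 nats

H(Z) = −Σ p·ln p.
  −(0.52)·ln(0.52) = 0.3400
  −(0.01)·ln(0.01) = 0.0461
  −(0.21)·ln(0.21) = 0.3277
  −(0.26)·ln(0.26) = 0.3502
Sum: 0.3400 + 0.0461 + 0.3277 + 0.3502 = 1.064 nats.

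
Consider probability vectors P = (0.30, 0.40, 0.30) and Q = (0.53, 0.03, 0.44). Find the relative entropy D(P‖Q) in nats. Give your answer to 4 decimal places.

D(P‖Q) = Σ p·ln(p/q).
  0.30·ln(0.30/0.53) = -0.17073
  0.40·ln(0.40/0.03) = 1.03611
  0.30·ln(0.30/0.44) = -0.11490
D(P‖Q) = 0.7505 nats.

0.7505 nats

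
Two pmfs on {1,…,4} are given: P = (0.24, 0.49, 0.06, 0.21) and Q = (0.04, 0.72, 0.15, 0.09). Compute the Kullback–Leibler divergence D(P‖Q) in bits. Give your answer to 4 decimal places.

0.5257 bits

D(P‖Q) = Σ p·log₂(p/q).
  0.24·log₂(0.24/0.04) = 0.62039
  0.49·log₂(0.49/0.72) = -0.27206
  0.06·log₂(0.06/0.15) = -0.07932
  0.21·log₂(0.21/0.09) = 0.25670
D(P‖Q) = 0.5257 bits.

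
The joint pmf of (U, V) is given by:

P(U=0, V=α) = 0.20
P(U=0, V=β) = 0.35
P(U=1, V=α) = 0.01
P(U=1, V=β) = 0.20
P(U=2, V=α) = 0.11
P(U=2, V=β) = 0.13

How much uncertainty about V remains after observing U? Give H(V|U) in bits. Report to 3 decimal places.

0.817 bits

Marginals: p(U) = (0.5500, 0.2100, 0.2400), p(V) = (0.3200, 0.6800).
H(V|U) = Σ p(U) · H(V|U=·).
  U=0: p=0.5500, H(V|U=0) = 0.9457
  U=1: p=0.2100, H(V|U=1) = 0.2762
  U=2: p=0.2400, H(V|U=2) = 0.9950
Weighted sum = 0.817 bits.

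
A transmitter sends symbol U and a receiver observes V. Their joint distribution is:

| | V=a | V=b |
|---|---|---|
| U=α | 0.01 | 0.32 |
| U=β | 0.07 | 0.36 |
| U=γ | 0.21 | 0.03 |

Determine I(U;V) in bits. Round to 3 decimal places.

0.398 bits

Marginals: p(U) = (0.3300, 0.4300, 0.2400), p(V) = (0.2900, 0.7100).
I(U;V) = H(U) + H(V) − H(U,V).
H(U) = 1.5455, H(V) = 0.8687, H(U,V) = 2.0162.
I(U;V) = 1.5455 + 0.8687 − 2.0162 = 0.398 bits.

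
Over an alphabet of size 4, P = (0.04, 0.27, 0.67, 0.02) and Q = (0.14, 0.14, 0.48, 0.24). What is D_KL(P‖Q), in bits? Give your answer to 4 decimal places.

0.4342 bits

D(P‖Q) = Σ p·log₂(p/q).
  0.04·log₂(0.04/0.14) = -0.07229
  0.27·log₂(0.27/0.14) = 0.25583
  0.67·log₂(0.67/0.48) = 0.32235
  0.02·log₂(0.02/0.24) = -0.07170
D(P‖Q) = 0.4342 bits.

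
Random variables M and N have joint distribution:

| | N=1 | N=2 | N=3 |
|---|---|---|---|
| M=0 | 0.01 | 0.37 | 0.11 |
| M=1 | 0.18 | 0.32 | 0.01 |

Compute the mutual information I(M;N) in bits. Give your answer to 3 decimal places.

Marginals: p(M) = (0.4900, 0.5100), p(N) = (0.1900, 0.6900, 0.1200).
I(M;N) = H(M) + H(N) − H(M,N).
H(M) = 0.9997, H(N) = 1.1917, H(M,N) = 1.9852.
I(M;N) = 0.9997 + 1.1917 − 1.9852 = 0.206 bits.

0.206 bits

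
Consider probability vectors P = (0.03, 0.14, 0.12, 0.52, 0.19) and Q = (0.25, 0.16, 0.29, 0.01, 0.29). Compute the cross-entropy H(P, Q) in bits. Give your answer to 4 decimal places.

4.4386 bits

H(P,Q) = −Σ p·log₂ q.
  −0.03·log₂(0.25) = 0.06000
  −0.14·log₂(0.16) = 0.37014
  −0.12·log₂(0.29) = 0.21431
  −0.52·log₂(0.01) = 3.45481
  −0.19·log₂(0.29) = 0.33932
H(P,Q) = 4.4386 bits.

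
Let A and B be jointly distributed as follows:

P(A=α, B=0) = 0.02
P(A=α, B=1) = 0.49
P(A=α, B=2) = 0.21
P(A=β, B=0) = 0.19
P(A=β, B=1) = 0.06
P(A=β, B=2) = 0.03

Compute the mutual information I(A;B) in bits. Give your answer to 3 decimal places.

0.356 bits

Marginals: p(A) = (0.7200, 0.2800), p(B) = (0.2100, 0.5500, 0.2400).
I(A;B) = H(A) + H(B) − H(A,B).
H(A) = 0.8555, H(B) = 1.4413, H(A,B) = 1.9405.
I(A;B) = 0.8555 + 1.4413 − 1.9405 = 0.356 bits.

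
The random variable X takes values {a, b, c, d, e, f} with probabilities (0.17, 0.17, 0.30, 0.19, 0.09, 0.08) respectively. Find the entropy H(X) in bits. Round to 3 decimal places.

2.450 bits

H(X) = −Σ p·log₂ p.
  −(0.17)·log₂(0.17) = 0.4346
  −(0.17)·log₂(0.17) = 0.4346
  −(0.30)·log₂(0.30) = 0.5211
  −(0.19)·log₂(0.19) = 0.4552
  −(0.09)·log₂(0.09) = 0.3127
  −(0.08)·log₂(0.08) = 0.2915
Sum: 0.4346 + 0.4346 + 0.5211 + 0.4552 + 0.3127 + 0.2915 = 2.450 bits.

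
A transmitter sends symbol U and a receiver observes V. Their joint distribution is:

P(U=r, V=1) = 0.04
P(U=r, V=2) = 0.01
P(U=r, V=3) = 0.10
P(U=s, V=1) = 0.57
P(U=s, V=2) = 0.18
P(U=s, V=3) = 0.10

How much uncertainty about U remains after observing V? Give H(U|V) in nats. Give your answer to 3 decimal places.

0.325 nats

Marginals: p(U) = (0.1500, 0.8500), p(V) = (0.6100, 0.1900, 0.2000).
H(U|V) = Σ p(V) · H(U|V=·).
  V=1: p=0.6100, H(U|V=1) = 0.2420
  V=2: p=0.1900, H(U|V=2) = 0.2062
  V=3: p=0.2000, H(U|V=3) = 0.6931
Weighted sum = 0.325 nats.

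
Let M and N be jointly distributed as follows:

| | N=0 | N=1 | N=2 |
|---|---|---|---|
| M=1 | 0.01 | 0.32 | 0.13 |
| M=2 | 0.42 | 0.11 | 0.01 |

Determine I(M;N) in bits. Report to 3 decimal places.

0.522 bits

Marginals: p(M) = (0.4600, 0.5400), p(N) = (0.4300, 0.4300, 0.1400).
I(M;N) = Σ p(x,y)·log₂[p(x,y)/(p(x)p(y))].
  (1,0): 0.01·log₂(0.0506) = -0.0431
  (1,1): 0.32·log₂(1.6178) = 0.2221
  (1,2): 0.13·log₂(2.0186) = 0.1317
  (2,0): 0.42·log₂(1.8088) = 0.3591
  (2,1): 0.11·log₂(0.4737) = -0.1186
  (2,2): 0.01·log₂(0.1323) = -0.0292
Sum = 0.522 bits.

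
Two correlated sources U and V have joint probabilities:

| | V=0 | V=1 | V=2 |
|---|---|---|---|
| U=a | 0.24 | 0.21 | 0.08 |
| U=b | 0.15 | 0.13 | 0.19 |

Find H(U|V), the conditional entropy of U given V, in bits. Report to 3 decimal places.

Chain rule: H(U|V) = H(U,V) − H(V).
Marginals: p(U) = (0.5300, 0.4700), p(V) = (0.3900, 0.3400, 0.2700).
H(U,V) = 2.5069 bits; H(V) = 1.5690 bits.
H(U|V) = 2.5069 − 1.5690 = 0.938 bits.

0.938 bits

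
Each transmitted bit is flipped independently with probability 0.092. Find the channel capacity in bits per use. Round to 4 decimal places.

Binary symmetric channel: C = 1 − h₂(ε) where h₂ is the binary entropy function.
h₂(0.092) = −0.092·log₂0.092 − 0.908·log₂0.908 = 0.4431.
C = 1 − 0.4431 = 0.5569 bits per channel use.

0.5569 bits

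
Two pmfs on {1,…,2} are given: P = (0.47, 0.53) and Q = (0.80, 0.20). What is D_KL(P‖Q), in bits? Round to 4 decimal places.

D(P‖Q) = Σ p·log₂(p/q).
  0.47·log₂(0.47/0.80) = -0.36065
  0.53·log₂(0.53/0.20) = 0.74518
D(P‖Q) = 0.3845 bits.

0.3845 bits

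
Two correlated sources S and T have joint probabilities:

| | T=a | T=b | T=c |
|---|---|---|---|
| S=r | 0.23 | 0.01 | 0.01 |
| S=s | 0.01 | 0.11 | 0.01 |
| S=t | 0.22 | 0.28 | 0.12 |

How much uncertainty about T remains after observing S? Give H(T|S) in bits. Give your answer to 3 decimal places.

1.155 bits

Chain rule: H(T|S) = H(S,T) − H(S).
Marginals: p(S) = (0.2500, 0.1300, 0.6200), p(T) = (0.4600, 0.4000, 0.1400).
H(S,T) = 2.4656 bits; H(S) = 1.3102 bits.
H(T|S) = 2.4656 − 1.3102 = 1.155 bits.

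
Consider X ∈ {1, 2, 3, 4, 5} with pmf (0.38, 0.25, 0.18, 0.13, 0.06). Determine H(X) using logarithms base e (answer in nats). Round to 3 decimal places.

H(X) = −Σ p·ln p.
  −(0.38)·ln(0.38) = 0.3677
  −(0.25)·ln(0.25) = 0.3466
  −(0.18)·ln(0.18) = 0.3087
  −(0.13)·ln(0.13) = 0.2652
  −(0.06)·ln(0.06) = 0.1688
Sum: 0.3677 + 0.3466 + 0.3087 + 0.2652 + 0.1688 = 1.457 nats.

1.457 nats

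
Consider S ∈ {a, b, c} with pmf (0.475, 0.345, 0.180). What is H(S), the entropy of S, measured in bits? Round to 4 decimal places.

1.4851 bits

H(S) = −Σ p·log₂ p.
  −(0.475)·log₂(0.475) = 0.51015
  −(0.345)·log₂(0.345) = 0.52969
  −(0.180)·log₂(0.180) = 0.44531
Sum: 0.51015 + 0.52969 + 0.44531 = 1.4851 bits.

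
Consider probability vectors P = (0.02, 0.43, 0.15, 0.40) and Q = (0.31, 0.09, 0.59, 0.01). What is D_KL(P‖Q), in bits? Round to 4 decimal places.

D(P‖Q) = Σ p·log₂(p/q).
  0.02·log₂(0.02/0.31) = -0.07908
  0.43·log₂(0.43/0.09) = 0.97023
  0.15·log₂(0.15/0.59) = -0.29636
  0.40·log₂(0.40/0.01) = 2.12877
D(P‖Q) = 2.7236 bits.

2.7236 bits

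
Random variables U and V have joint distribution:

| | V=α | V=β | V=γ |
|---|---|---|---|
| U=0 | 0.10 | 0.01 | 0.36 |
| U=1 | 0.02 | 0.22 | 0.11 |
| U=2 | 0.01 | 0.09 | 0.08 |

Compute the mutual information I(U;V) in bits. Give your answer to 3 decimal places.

0.327 bits

Marginals: p(U) = (0.4700, 0.3500, 0.1800), p(V) = (0.1300, 0.3200, 0.5500).
I(U;V) = Σ p(x,y)·log₂[p(x,y)/(p(x)p(y))].
  (0,α): 0.10·log₂(1.6367) = 0.0711
  (0,β): 0.01·log₂(0.0665) = -0.0391
  (0,γ): 0.36·log₂(1.3926) = 0.1720
  (1,α): 0.02·log₂(0.4396) = -0.0237
  (1,β): 0.22·log₂(1.9643) = 0.2143
  (1,γ): 0.11·log₂(0.5714) = -0.0888
  (2,α): 0.01·log₂(0.4274) = -0.0123
  (2,β): 0.09·log₂(1.5625) = 0.0579
  (2,γ): 0.08·log₂(0.8081) = -0.0246
Sum = 0.327 bits.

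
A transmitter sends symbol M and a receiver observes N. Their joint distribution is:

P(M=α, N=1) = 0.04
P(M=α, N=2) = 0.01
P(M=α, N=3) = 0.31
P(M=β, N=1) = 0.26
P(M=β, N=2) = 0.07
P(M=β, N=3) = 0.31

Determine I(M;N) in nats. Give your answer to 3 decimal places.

Marginals: p(M) = (0.3600, 0.6400), p(N) = (0.3000, 0.0800, 0.6200).
I(M;N) = H(M) + H(N) − H(M,N).
H(M) = 0.6534, H(N) = 0.8596, H(M,N) = 1.4373.
I(M;N) = 0.6534 + 0.8596 − 1.4373 = 0.076 nats.

0.076 nats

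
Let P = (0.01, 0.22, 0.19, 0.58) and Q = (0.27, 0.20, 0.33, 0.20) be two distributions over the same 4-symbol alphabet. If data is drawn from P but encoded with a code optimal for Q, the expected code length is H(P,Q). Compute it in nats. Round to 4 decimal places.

H(P,Q) = −Σ p·ln q.
  −0.01·ln(0.27) = 0.01309
  −0.22·ln(0.20) = 0.35408
  −0.19·ln(0.33) = 0.21065
  −0.58·ln(0.20) = 0.93347
H(P,Q) = 1.5113 nats.

1.5113 nats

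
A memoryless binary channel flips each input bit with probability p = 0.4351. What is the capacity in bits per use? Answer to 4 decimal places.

Binary symmetric channel: C = 1 − h₂(ε) where h₂ is the binary entropy function.
h₂(0.4351) = −0.4351·log₂0.4351 − 0.5649·log₂0.5649 = 0.9878.
C = 1 − 0.9878 = 0.0122 bits per channel use.

0.0122 bits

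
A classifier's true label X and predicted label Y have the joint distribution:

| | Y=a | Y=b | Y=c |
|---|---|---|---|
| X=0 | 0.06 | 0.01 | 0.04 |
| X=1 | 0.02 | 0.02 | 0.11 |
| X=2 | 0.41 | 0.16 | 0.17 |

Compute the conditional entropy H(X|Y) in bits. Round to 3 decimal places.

0.971 bits

Marginals: p(X) = (0.1100, 0.1500, 0.7400), p(Y) = (0.4900, 0.1900, 0.3200).
H(X|Y) = Σ p(Y) · H(X|Y=·).
  Y=a: p=0.4900, H(X|Y=a) = 0.7745
  Y=b: p=0.1900, H(X|Y=b) = 0.7742
  Y=c: p=0.3200, H(X|Y=c) = 1.3894
Weighted sum = 0.971 bits.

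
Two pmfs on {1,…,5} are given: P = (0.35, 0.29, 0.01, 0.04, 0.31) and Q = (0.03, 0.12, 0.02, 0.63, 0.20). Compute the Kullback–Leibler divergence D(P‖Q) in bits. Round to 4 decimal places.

D(P‖Q) = Σ p·log₂(p/q).
  0.35·log₂(0.35/0.03) = 1.24051
  0.29·log₂(0.29/0.12) = 0.36918
  0.01·log₂(0.01/0.02) = -0.01000
  0.04·log₂(0.04/0.63) = -0.15909
  0.31·log₂(0.31/0.20) = 0.19600
D(P‖Q) = 1.6366 bits.

1.6366 bits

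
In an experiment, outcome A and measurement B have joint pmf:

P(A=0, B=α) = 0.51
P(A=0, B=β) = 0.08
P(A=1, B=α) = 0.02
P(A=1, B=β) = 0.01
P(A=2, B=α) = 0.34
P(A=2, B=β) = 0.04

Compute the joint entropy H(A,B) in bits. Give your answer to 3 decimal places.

1.681 bits

H(A,B) = −Σ p(x,y)·log₂ p(x,y) over all 6 cells.
  cell (0,α): −0.51·log₂0.51 = 0.4954
  cell (0,β): −0.08·log₂0.08 = 0.2915
  cell (1,α): −0.02·log₂0.02 = 0.1129
  cell (1,β): −0.01·log₂0.01 = 0.0664
  cell (2,α): −0.34·log₂0.34 = 0.5292
  cell (2,β): −0.04·log₂0.04 = 0.1858
Sum = 1.681 bits.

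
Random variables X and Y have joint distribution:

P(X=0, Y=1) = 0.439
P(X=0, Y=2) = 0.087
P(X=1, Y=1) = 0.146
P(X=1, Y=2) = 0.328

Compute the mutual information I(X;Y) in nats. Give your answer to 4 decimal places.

0.1500 nats

Marginals: p(X) = (0.5260, 0.4740), p(Y) = (0.5850, 0.4150).
I(X;Y) = H(X) + H(Y) − H(X,Y).
H(X) = 0.6918, H(Y) = 0.6786, H(X,Y) = 1.2204.
I(X;Y) = 0.6918 + 0.6786 − 1.2204 = 0.1500 nats.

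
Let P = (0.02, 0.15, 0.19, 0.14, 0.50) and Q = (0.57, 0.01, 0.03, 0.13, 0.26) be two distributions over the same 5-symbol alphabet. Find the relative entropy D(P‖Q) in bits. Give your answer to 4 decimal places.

D(P‖Q) = Σ p·log₂(p/q).
  0.02·log₂(0.02/0.57) = -0.09666
  0.15·log₂(0.15/0.01) = 0.58603
  0.19·log₂(0.19/0.03) = 0.50596
  0.14·log₂(0.14/0.13) = 0.01497
  0.50·log₂(0.50/0.26) = 0.47171
D(P‖Q) = 1.4820 bits.

1.4820 bits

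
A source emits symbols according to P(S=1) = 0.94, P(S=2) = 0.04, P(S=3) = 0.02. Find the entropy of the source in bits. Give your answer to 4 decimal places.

H(S) = −Σ p·log₂ p.
  −(0.94)·log₂(0.94) = 0.08391
  −(0.04)·log₂(0.04) = 0.18575
  −(0.02)·log₂(0.02) = 0.11288
Sum: 0.08391 + 0.18575 + 0.11288 = 0.3825 bits.

0.3825 bits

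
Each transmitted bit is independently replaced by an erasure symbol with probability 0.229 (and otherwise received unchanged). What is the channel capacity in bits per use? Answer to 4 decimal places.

Binary erasure channel: capacity C = 1 − ε.
C = 1 − 0.229 = 0.7710 bits per channel use.

0.7710 bits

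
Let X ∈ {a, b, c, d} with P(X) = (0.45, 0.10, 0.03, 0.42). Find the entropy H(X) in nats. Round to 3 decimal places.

1.059 nats

H(X) = −Σ p·ln p.
  −(0.45)·ln(0.45) = 0.3593
  −(0.10)·ln(0.10) = 0.2303
  −(0.03)·ln(0.03) = 0.1052
  −(0.42)·ln(0.42) = 0.3644
Sum: 0.3593 + 0.2303 + 0.1052 + 0.3644 = 1.059 nats.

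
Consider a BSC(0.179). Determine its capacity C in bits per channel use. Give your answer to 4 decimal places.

Binary symmetric channel: C = 1 − h₂(ε) where h₂ is the binary entropy function.
h₂(0.179) = −0.179·log₂0.179 − 0.821·log₂0.821 = 0.6779.
C = 1 − 0.6779 = 0.3221 bits per channel use.

0.3221 bits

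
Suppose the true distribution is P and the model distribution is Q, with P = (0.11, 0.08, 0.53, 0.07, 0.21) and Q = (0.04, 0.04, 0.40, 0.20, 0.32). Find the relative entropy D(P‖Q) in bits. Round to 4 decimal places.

0.2221 bits

D(P‖Q) = Σ p·log₂(p/q).
  0.11·log₂(0.11/0.04) = 0.16054
  0.08·log₂(0.08/0.04) = 0.08000
  0.53·log₂(0.53/0.40) = 0.21518
  0.07·log₂(0.07/0.20) = -0.10602
  0.21·log₂(0.21/0.32) = -0.12761
D(P‖Q) = 0.2221 bits.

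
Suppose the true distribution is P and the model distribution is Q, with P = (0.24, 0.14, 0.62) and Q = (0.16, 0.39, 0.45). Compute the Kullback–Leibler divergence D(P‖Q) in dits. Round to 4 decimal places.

0.0663 dits

D(P‖Q) = Σ p·log₁₀(p/q).
  0.24·log₁₀(0.24/0.16) = 0.04226
  0.14·log₁₀(0.14/0.39) = -0.06229
  0.62·log₁₀(0.62/0.45) = 0.08629
D(P‖Q) = 0.0663 dits.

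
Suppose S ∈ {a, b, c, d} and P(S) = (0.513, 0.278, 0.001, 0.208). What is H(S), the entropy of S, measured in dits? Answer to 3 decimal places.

H(S) = −Σ p·log₁₀ p.
  −(0.513)·log₁₀(0.513) = 0.1487
  −(0.278)·log₁₀(0.278) = 0.1546
  −(0.001)·log₁₀(0.001) = 0.0030
  −(0.208)·log₁₀(0.208) = 0.1418
Sum: 0.1487 + 0.1546 + 0.0030 + 0.1418 = 0.448 dits.

0.448 dits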